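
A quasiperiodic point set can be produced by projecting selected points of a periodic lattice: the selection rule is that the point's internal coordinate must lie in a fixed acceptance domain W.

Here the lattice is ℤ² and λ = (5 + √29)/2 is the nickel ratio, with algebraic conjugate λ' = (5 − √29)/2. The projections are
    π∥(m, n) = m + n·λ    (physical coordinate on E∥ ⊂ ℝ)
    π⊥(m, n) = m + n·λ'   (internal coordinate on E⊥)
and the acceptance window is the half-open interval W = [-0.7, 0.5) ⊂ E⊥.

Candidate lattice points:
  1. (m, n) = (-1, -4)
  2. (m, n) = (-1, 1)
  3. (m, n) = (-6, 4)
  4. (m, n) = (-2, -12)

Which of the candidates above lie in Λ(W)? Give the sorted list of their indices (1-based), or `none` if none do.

1, 4

Compute λ' = (5−√29)/2 = -0.19258, so π⊥(m,n) = m -0.19258·n.
[1] lift (-1,-4): star map gives -0.22967; window check -0.7 ≤ -0.22967 < 0.5 is true → IN Λ
[2] lift (-1,1): star map gives -1.19258; window check -0.7 ≤ -1.19258 < 0.5 is false → out
[3] lift (-6,4): star map gives -6.77033; window check -0.7 ≤ -6.77033 < 0.5 is false → out
[4] lift (-2,-12): star map gives 0.31099; window check -0.7 ≤ 0.31099 < 0.5 is true → IN Λ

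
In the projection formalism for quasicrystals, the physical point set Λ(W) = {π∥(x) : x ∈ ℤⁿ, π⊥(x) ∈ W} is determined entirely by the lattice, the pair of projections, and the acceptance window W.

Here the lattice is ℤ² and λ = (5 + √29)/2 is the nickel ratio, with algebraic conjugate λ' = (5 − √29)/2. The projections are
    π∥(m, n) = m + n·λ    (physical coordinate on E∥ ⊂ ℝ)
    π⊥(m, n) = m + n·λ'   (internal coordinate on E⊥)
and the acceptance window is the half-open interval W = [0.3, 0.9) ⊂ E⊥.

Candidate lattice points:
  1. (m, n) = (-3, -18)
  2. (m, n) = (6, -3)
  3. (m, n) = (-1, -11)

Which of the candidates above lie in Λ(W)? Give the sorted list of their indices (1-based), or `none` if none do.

1

λ' = (5−√29)/2 ≈ -0.192582.
#1 (-3,-18): internal coord -3 + (-18)·λ' = +0.466483; +0.466483 ∈ [0.3, 0.9) → IN Λ
#2 (6,-3): internal coord 6 + (-3)·λ' = +6.577747; +6.577747 ∉ [0.3, 0.9) → out
#3 (-1,-11): internal coord -1 + (-11)·λ' = +1.118406; +1.118406 ∉ [0.3, 0.9) → out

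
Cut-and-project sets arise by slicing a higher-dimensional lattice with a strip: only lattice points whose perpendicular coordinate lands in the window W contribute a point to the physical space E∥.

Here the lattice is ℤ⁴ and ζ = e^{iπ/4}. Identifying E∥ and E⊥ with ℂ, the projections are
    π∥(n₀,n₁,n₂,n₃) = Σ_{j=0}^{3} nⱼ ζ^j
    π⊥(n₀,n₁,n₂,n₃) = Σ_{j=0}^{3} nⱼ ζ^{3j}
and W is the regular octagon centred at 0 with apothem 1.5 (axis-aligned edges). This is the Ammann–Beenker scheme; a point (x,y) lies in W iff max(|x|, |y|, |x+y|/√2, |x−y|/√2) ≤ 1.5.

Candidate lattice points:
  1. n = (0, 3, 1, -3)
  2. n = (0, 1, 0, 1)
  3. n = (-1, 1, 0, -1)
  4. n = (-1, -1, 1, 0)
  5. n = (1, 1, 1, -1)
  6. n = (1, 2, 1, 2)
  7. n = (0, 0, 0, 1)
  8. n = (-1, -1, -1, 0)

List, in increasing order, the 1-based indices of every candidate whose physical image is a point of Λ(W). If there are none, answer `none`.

π⊥(n) = n₀ + n₁ζ³ + n₂ζ⁶ + n₃ζ⁹ where ζ = e^{iπ/4}.
candidate 1: n = (0, 3, 1, -3) → π⊥ ≈ (-4.24264, -1.00000); max(|x|,|y|,|x±y|/√2) = 4.24264 > 1.5 ⇒ ∉ W
candidate 2: n = (0, 1, 0, 1) → π⊥ ≈ (+0.00000, +1.41421); max(|x|,|y|,|x±y|/√2) = 1.41421 ≤ 1.5 ⇒ ∈ W
candidate 3: n = (-1, 1, 0, -1) → π⊥ ≈ (-2.41421, +0.00000); max(|x|,|y|,|x±y|/√2) = 2.41421 > 1.5 ⇒ ∉ W
candidate 4: n = (-1, -1, 1, 0) → π⊥ ≈ (-0.29289, -1.70711); max(|x|,|y|,|x±y|/√2) = 1.70711 > 1.5 ⇒ ∉ W
candidate 5: n = (1, 1, 1, -1) → π⊥ ≈ (-0.41421, -1.00000); max(|x|,|y|,|x±y|/√2) = 1.00000 ≤ 1.5 ⇒ ∈ W
candidate 6: n = (1, 2, 1, 2) → π⊥ ≈ (+1.00000, +1.82843); max(|x|,|y|,|x±y|/√2) = 2.00000 > 1.5 ⇒ ∉ W
candidate 7: n = (0, 0, 0, 1) → π⊥ ≈ (+0.70711, +0.70711); max(|x|,|y|,|x±y|/√2) = 1.00000 ≤ 1.5 ⇒ ∈ W
candidate 8: n = (-1, -1, -1, 0) → π⊥ ≈ (-0.29289, +0.29289); max(|x|,|y|,|x±y|/√2) = 0.41421 ≤ 1.5 ⇒ ∈ W

2, 5, 7, 8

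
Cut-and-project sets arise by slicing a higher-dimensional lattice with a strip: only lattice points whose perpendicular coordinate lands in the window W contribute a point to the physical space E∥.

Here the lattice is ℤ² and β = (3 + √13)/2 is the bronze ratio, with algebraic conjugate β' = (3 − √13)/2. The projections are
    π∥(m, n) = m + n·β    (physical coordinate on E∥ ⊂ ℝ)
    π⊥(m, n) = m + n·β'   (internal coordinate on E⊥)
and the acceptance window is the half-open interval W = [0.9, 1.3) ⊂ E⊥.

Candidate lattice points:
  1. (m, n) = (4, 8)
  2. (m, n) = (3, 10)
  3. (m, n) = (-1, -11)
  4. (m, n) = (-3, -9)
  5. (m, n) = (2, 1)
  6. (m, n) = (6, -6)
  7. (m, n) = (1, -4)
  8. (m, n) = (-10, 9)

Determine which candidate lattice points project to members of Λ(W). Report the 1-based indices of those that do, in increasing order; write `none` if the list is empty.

β' = (3−√13)/2 ≈ -0.3028.
[1] lift (4,8): star map gives 1.5778; window check 0.9 ≤ 1.5778 < 1.3 is false → out
[2] lift (3,10): star map gives -0.0278; window check 0.9 ≤ -0.0278 < 1.3 is false → out
[3] lift (-1,-11): star map gives 2.3305; window check 0.9 ≤ 2.3305 < 1.3 is false → out
[4] lift (-3,-9): star map gives -0.2750; window check 0.9 ≤ -0.2750 < 1.3 is false → out
[5] lift (2,1): star map gives 1.6972; window check 0.9 ≤ 1.6972 < 1.3 is false → out
[6] lift (6,-6): star map gives 7.8167; window check 0.9 ≤ 7.8167 < 1.3 is false → out
[7] lift (1,-4): star map gives 2.2111; window check 0.9 ≤ 2.2111 < 1.3 is false → out
[8] lift (-10,9): star map gives -12.7250; window check 0.9 ≤ -12.7250 < 1.3 is false → out

none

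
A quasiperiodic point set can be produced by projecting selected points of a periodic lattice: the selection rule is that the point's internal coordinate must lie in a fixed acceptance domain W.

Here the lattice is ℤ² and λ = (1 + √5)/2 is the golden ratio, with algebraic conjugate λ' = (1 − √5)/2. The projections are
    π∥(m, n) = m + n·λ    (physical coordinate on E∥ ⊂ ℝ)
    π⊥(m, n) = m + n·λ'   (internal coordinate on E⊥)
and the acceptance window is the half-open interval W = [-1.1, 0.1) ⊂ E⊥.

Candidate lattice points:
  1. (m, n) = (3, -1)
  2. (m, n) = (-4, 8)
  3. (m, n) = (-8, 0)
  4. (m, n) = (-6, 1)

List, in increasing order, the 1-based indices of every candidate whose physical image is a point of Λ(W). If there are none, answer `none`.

none

Numerically λ ≈ 1.618034 and λ' = −1/λ ≈ -0.618034.
#1 (3,-1): internal coord 3 + (-1)·λ' = +3.618034; +3.618034 ∉ [-1.1, 0.1) → out
#2 (-4,8): internal coord -4 + (8)·λ' = -8.944272; -8.944272 ∉ [-1.1, 0.1) → out
#3 (-8,0): internal coord -8 + (0)·λ' = -8.000000; -8.000000 ∉ [-1.1, 0.1) → out
#4 (-6,1): internal coord -6 + (1)·λ' = -6.618034; -6.618034 ∉ [-1.1, 0.1) → out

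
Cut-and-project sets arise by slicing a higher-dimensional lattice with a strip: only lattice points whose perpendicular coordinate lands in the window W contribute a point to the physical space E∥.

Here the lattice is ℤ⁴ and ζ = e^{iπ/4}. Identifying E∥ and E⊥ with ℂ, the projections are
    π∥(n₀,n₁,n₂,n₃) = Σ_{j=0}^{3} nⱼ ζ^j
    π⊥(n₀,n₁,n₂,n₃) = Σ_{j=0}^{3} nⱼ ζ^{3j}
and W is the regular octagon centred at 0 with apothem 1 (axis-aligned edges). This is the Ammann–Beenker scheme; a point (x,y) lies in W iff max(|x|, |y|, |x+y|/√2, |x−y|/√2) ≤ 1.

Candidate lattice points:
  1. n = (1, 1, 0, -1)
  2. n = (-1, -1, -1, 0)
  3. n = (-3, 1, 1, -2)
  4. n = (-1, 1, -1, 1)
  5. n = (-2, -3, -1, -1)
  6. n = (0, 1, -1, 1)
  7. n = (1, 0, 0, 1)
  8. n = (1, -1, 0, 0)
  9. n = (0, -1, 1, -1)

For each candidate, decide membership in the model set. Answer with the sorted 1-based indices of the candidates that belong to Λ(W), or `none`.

π⊥(n) = n₀ + n₁ζ³ + n₂ζ⁶ + n₃ζ⁹ where ζ = e^{iπ/4}.
#1 (1, 1, 0, -1): internal (-0.41421, 0.00000); octagon support 0.41421 vs apothem 1 → ∈ W
#2 (-1, -1, -1, 0): internal (-0.29289, 0.29289); octagon support 0.41421 vs apothem 1 → ∈ W
#3 (-3, 1, 1, -2): internal (-5.12132, -1.70711); octagon support 5.12132 vs apothem 1 → ∉ W
#4 (-1, 1, -1, 1): internal (-1.00000, 2.41421); octagon support 2.41421 vs apothem 1 → ∉ W
#5 (-2, -3, -1, -1): internal (-0.58579, -1.82843); octagon support 1.82843 vs apothem 1 → ∉ W
#6 (0, 1, -1, 1): internal (0.00000, 2.41421); octagon support 2.41421 vs apothem 1 → ∉ W
#7 (1, 0, 0, 1): internal (1.70711, 0.70711); octagon support 1.70711 vs apothem 1 → ∉ W
#8 (1, -1, 0, 0): internal (1.70711, -0.70711); octagon support 1.70711 vs apothem 1 → ∉ W
#9 (0, -1, 1, -1): internal (0.00000, -2.41421); octagon support 2.41421 vs apothem 1 → ∉ W

1, 2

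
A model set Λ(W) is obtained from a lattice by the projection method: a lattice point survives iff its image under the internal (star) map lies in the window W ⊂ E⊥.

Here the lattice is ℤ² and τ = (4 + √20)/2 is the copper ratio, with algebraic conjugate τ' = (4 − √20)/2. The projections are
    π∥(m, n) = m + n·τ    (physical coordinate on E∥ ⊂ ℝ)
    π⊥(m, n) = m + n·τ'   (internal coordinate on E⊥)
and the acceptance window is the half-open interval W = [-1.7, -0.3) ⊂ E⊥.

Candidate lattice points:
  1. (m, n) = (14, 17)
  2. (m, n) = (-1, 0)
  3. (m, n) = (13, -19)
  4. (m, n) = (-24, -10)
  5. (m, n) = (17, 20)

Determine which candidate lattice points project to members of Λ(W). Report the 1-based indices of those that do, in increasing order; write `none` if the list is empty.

2

Numerically τ ≈ 4.23607 and τ' = −1/τ ≈ -0.23607.
candidate 1: (m,n)=(14,17) → π∥ = 14+17·τ ≈ 86.01316, π⊥ = 14+17·τ' ≈ 9.98684 ∉ [-1.7, -0.3) ⇒ out
candidate 2: (m,n)=(-1,0) → π∥ = -1+0·τ ≈ -1.00000, π⊥ = -1+0·τ' ≈ -1.00000 ∈ [-1.7, -0.3) ⇒ IN Λ
candidate 3: (m,n)=(13,-19) → π∥ = 13-19·τ ≈ -67.48529, π⊥ = 13-19·τ' ≈ 17.48529 ∉ [-1.7, -0.3) ⇒ out
candidate 4: (m,n)=(-24,-10) → π∥ = -24-10·τ ≈ -66.36068, π⊥ = -24-10·τ' ≈ -21.63932 ∉ [-1.7, -0.3) ⇒ out
candidate 5: (m,n)=(17,20) → π∥ = 17+20·τ ≈ 101.72136, π⊥ = 17+20·τ' ≈ 12.27864 ∉ [-1.7, -0.3) ⇒ out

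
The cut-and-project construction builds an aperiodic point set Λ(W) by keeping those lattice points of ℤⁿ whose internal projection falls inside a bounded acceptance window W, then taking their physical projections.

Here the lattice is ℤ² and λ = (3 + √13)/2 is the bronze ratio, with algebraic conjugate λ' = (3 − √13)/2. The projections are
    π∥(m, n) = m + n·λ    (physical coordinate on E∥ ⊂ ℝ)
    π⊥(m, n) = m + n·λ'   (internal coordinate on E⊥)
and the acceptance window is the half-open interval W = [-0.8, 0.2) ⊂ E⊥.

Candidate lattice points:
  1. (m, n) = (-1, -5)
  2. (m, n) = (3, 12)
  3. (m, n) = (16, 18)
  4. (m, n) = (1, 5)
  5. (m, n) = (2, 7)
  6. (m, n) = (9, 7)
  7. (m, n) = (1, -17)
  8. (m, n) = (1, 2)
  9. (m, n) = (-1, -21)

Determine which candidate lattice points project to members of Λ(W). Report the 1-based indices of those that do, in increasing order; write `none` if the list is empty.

Compute λ' = (3−√13)/2 = -0.3028, so π⊥(m,n) = m -0.3028·n.
candidate 1: (m,n)=(-1,-5) → π∥ = -1-5·λ ≈ -17.5139, π⊥ = -1-5·λ' ≈ 0.5139 ∉ [-0.8, 0.2) ⇒ out
candidate 2: (m,n)=(3,12) → π∥ = 3+12·λ ≈ 42.6333, π⊥ = 3+12·λ' ≈ -0.6333 ∈ [-0.8, 0.2) ⇒ IN Λ
candidate 3: (m,n)=(16,18) → π∥ = 16+18·λ ≈ 75.4500, π⊥ = 16+18·λ' ≈ 10.5500 ∉ [-0.8, 0.2) ⇒ out
candidate 4: (m,n)=(1,5) → π∥ = 1+5·λ ≈ 17.5139, π⊥ = 1+5·λ' ≈ -0.5139 ∈ [-0.8, 0.2) ⇒ IN Λ
candidate 5: (m,n)=(2,7) → π∥ = 2+7·λ ≈ 25.1194, π⊥ = 2+7·λ' ≈ -0.1194 ∈ [-0.8, 0.2) ⇒ IN Λ
candidate 6: (m,n)=(9,7) → π∥ = 9+7·λ ≈ 32.1194, π⊥ = 9+7·λ' ≈ 6.8806 ∉ [-0.8, 0.2) ⇒ out
candidate 7: (m,n)=(1,-17) → π∥ = 1-17·λ ≈ -55.1472, π⊥ = 1-17·λ' ≈ 6.1472 ∉ [-0.8, 0.2) ⇒ out
candidate 8: (m,n)=(1,2) → π∥ = 1+2·λ ≈ 7.6056, π⊥ = 1+2·λ' ≈ 0.3944 ∉ [-0.8, 0.2) ⇒ out
candidate 9: (m,n)=(-1,-21) → π∥ = -1-21·λ ≈ -70.3583, π⊥ = -1-21·λ' ≈ 5.3583 ∉ [-0.8, 0.2) ⇒ out

2, 4, 5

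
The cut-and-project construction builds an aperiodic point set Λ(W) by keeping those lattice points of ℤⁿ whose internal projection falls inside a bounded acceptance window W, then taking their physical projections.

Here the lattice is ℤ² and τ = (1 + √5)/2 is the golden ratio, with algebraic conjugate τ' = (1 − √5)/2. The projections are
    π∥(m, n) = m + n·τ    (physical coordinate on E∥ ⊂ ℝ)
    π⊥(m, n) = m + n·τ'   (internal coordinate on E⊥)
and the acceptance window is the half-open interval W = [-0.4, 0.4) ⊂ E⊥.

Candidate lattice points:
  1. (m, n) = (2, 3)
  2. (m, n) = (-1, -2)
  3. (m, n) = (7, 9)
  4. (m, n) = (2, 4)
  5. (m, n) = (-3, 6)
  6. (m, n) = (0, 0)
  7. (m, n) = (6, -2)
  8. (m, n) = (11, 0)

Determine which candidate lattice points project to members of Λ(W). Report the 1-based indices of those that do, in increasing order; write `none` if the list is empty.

Numerically τ ≈ 1.61803 and τ' = −1/τ ≈ -0.61803.
[1] lift (2,3): star map gives 0.14590; window check -0.4 ≤ 0.14590 < 0.4 is true → IN Λ
[2] lift (-1,-2): star map gives 0.23607; window check -0.4 ≤ 0.23607 < 0.4 is true → IN Λ
[3] lift (7,9): star map gives 1.43769; window check -0.4 ≤ 1.43769 < 0.4 is false → out
[4] lift (2,4): star map gives -0.47214; window check -0.4 ≤ -0.47214 < 0.4 is false → out
[5] lift (-3,6): star map gives -6.70820; window check -0.4 ≤ -6.70820 < 0.4 is false → out
[6] lift (0,0): star map gives 0.00000; window check -0.4 ≤ 0.00000 < 0.4 is true → IN Λ
[7] lift (6,-2): star map gives 7.23607; window check -0.4 ≤ 7.23607 < 0.4 is false → out
[8] lift (11,0): star map gives 11.00000; window check -0.4 ≤ 11.00000 < 0.4 is false → out

1, 2, 6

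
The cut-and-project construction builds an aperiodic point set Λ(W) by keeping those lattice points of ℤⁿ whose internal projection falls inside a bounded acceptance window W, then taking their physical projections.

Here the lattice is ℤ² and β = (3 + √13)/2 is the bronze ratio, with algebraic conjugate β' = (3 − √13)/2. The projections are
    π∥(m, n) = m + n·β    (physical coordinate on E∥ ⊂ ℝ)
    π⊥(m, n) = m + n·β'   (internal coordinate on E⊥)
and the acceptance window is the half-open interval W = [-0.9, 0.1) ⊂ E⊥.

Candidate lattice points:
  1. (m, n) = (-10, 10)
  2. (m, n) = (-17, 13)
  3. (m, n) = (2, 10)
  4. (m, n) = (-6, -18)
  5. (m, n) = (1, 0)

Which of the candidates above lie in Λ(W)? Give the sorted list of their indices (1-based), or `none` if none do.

β' = (3−√13)/2 ≈ -0.30278.
candidate 1: (m,n)=(-10,10) → π∥ = -10+10·β ≈ 23.02776, π⊥ = -10+10·β' ≈ -13.02776 ∉ [-0.9, 0.1) ⇒ out
candidate 2: (m,n)=(-17,13) → π∥ = -17+13·β ≈ 25.93608, π⊥ = -17+13·β' ≈ -20.93608 ∉ [-0.9, 0.1) ⇒ out
candidate 3: (m,n)=(2,10) → π∥ = 2+10·β ≈ 35.02776, π⊥ = 2+10·β' ≈ -1.02776 ∉ [-0.9, 0.1) ⇒ out
candidate 4: (m,n)=(-6,-18) → π∥ = -6-18·β ≈ -65.44996, π⊥ = -6-18·β' ≈ -0.55004 ∈ [-0.9, 0.1) ⇒ IN Λ
candidate 5: (m,n)=(1,0) → π∥ = 1+0·β ≈ 1.00000, π⊥ = 1+0·β' ≈ 1.00000 ∉ [-0.9, 0.1) ⇒ out

4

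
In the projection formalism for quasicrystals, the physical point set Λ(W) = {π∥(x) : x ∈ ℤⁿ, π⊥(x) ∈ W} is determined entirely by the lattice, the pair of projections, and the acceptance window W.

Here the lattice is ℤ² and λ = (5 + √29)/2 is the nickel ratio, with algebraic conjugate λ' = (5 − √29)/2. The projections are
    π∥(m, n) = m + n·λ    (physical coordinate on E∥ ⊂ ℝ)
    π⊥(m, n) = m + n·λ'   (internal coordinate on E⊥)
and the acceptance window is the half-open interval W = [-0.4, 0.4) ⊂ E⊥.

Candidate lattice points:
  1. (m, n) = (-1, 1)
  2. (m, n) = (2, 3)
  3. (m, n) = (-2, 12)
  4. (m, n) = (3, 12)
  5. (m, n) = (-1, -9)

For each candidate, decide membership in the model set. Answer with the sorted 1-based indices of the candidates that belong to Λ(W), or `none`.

none

λ' = (5−√29)/2 ≈ -0.19258.
#1 (-1,1): internal coord -1 + (1)·λ' = -1.19258; -1.19258 ∉ [-0.4, 0.4) → out
#2 (2,3): internal coord 2 + (3)·λ' = +1.42225; +1.42225 ∉ [-0.4, 0.4) → out
#3 (-2,12): internal coord -2 + (12)·λ' = -4.31099; -4.31099 ∉ [-0.4, 0.4) → out
#4 (3,12): internal coord 3 + (12)·λ' = +0.68901; +0.68901 ∉ [-0.4, 0.4) → out
#5 (-1,-9): internal coord -1 + (-9)·λ' = +0.73324; +0.73324 ∉ [-0.4, 0.4) → out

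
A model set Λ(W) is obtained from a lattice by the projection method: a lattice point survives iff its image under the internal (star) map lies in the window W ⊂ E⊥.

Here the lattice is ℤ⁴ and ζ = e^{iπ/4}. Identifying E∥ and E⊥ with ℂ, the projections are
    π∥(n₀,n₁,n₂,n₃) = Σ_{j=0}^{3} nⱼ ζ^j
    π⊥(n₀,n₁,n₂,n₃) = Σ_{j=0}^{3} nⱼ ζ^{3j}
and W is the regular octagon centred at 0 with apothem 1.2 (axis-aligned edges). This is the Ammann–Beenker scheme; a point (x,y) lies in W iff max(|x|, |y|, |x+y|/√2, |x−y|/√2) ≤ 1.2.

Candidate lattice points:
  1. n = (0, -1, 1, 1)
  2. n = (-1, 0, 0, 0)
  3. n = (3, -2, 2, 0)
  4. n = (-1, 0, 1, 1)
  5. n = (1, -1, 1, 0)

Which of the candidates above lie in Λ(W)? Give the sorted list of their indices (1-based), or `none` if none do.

2, 4

π⊥(n) = n₀ + n₁ζ³ + n₂ζ⁶ + n₃ζ⁹ where ζ = e^{iπ/4}.
candidate 1: n = (0, -1, 1, 1) → π⊥ ≈ (+1.41421, -1.00000); max(|x|,|y|,|x±y|/√2) = 1.70711 > 1.2 ⇒ ∉ W
candidate 2: n = (-1, 0, 0, 0) → π⊥ ≈ (-1.00000, +0.00000); max(|x|,|y|,|x±y|/√2) = 1.00000 ≤ 1.2 ⇒ ∈ W
candidate 3: n = (3, -2, 2, 0) → π⊥ ≈ (+4.41421, -3.41421); max(|x|,|y|,|x±y|/√2) = 5.53553 > 1.2 ⇒ ∉ W
candidate 4: n = (-1, 0, 1, 1) → π⊥ ≈ (-0.29289, -0.29289); max(|x|,|y|,|x±y|/√2) = 0.41421 ≤ 1.2 ⇒ ∈ W
candidate 5: n = (1, -1, 1, 0) → π⊥ ≈ (+1.70711, -1.70711); max(|x|,|y|,|x±y|/√2) = 2.41421 > 1.2 ⇒ ∉ W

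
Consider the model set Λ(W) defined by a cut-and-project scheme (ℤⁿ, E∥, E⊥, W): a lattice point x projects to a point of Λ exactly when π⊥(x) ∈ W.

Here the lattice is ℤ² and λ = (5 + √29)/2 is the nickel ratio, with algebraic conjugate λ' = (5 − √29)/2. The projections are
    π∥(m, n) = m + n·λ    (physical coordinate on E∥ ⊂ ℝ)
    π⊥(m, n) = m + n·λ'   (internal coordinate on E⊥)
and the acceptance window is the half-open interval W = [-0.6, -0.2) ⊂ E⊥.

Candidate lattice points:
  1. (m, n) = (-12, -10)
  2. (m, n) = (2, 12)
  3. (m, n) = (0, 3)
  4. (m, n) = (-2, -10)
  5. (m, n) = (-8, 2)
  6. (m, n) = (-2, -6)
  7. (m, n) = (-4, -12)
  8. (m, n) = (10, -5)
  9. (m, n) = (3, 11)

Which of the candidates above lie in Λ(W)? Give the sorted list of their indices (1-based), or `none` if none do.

2, 3

Numerically λ ≈ 5.192582 and λ' = −1/λ ≈ -0.192582.
#1 (-12,-10): internal coord -12 + (-10)·λ' = -10.074176; -10.074176 ∉ [-0.6, -0.2) → out
#2 (2,12): internal coord 2 + (12)·λ' = -0.310989; -0.310989 ∈ [-0.6, -0.2) → IN Λ
#3 (0,3): internal coord 0 + (3)·λ' = -0.577747; -0.577747 ∈ [-0.6, -0.2) → IN Λ
#4 (-2,-10): internal coord -2 + (-10)·λ' = -0.074176; -0.074176 ∉ [-0.6, -0.2) → out
#5 (-8,2): internal coord -8 + (2)·λ' = -8.385165; -8.385165 ∉ [-0.6, -0.2) → out
#6 (-2,-6): internal coord -2 + (-6)·λ' = -0.844506; -0.844506 ∉ [-0.6, -0.2) → out
#7 (-4,-12): internal coord -4 + (-12)·λ' = -1.689011; -1.689011 ∉ [-0.6, -0.2) → out
#8 (10,-5): internal coord 10 + (-5)·λ' = +10.962912; +10.962912 ∉ [-0.6, -0.2) → out
#9 (3,11): internal coord 3 + (11)·λ' = +0.881594; +0.881594 ∉ [-0.6, -0.2) → out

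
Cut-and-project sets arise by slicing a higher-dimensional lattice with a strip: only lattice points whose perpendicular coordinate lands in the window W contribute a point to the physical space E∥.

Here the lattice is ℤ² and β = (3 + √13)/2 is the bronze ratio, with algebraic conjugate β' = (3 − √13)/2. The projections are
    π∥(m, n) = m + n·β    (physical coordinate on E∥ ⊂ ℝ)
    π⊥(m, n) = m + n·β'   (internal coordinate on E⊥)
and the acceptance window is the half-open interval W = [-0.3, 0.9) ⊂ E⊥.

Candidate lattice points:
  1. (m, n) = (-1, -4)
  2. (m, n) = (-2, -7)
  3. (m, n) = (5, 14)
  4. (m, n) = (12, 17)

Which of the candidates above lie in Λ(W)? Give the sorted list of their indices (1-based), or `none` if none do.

1, 2, 3

Numerically β ≈ 3.3028 and β' = −1/β ≈ -0.3028.
#1 (-1,-4): internal coord -1 + (-4)·β' = +0.2111; +0.2111 ∈ [-0.3, 0.9) → IN Λ
#2 (-2,-7): internal coord -2 + (-7)·β' = +0.1194; +0.1194 ∈ [-0.3, 0.9) → IN Λ
#3 (5,14): internal coord 5 + (14)·β' = +0.7611; +0.7611 ∈ [-0.3, 0.9) → IN Λ
#4 (12,17): internal coord 12 + (17)·β' = +6.8528; +6.8528 ∉ [-0.3, 0.9) → out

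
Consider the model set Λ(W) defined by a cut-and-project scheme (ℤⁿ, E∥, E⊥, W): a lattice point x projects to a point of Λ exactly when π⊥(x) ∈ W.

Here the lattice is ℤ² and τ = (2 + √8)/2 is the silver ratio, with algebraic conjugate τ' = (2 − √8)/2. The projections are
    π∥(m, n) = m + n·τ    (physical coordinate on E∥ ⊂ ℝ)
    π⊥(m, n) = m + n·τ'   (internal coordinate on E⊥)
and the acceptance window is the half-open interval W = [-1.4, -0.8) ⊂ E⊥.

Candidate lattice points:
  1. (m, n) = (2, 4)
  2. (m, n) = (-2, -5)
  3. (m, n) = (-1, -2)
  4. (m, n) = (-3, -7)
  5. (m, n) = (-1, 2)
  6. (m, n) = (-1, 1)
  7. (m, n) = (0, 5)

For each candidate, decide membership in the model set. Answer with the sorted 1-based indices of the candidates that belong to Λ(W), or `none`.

Numerically τ ≈ 2.4142 and τ' = −1/τ ≈ -0.4142.
#1 (2,4): internal coord 2 + (4)·τ' = +0.3431; +0.3431 ∉ [-1.4, -0.8) → out
#2 (-2,-5): internal coord -2 + (-5)·τ' = +0.0711; +0.0711 ∉ [-1.4, -0.8) → out
#3 (-1,-2): internal coord -1 + (-2)·τ' = -0.1716; -0.1716 ∉ [-1.4, -0.8) → out
#4 (-3,-7): internal coord -3 + (-7)·τ' = -0.1005; -0.1005 ∉ [-1.4, -0.8) → out
#5 (-1,2): internal coord -1 + (2)·τ' = -1.8284; -1.8284 ∉ [-1.4, -0.8) → out
#6 (-1,1): internal coord -1 + (1)·τ' = -1.4142; -1.4142 ∉ [-1.4, -0.8) → out
#7 (0,5): internal coord 0 + (5)·τ' = -2.0711; -2.0711 ∉ [-1.4, -0.8) → out

none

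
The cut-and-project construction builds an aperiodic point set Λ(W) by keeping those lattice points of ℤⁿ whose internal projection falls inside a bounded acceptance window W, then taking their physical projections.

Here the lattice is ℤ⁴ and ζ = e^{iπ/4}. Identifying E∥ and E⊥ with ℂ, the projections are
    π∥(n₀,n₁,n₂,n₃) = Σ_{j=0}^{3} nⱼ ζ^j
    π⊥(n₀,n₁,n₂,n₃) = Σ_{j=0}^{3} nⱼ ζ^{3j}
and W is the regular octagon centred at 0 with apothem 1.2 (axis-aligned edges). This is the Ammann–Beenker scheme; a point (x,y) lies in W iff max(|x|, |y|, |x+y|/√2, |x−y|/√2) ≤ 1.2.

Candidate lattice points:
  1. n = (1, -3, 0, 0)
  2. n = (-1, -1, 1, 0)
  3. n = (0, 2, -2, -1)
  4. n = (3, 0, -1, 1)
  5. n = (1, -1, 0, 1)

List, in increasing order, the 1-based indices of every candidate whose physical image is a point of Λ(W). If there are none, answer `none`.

none

π⊥(n) = n₀ + n₁ζ³ + n₂ζ⁶ + n₃ζ⁹ where ζ = e^{iπ/4}.
#1 (1, -3, 0, 0): internal (3.121320, -2.121320); octagon support 3.707107 vs apothem 1.2 → ∉ W
#2 (-1, -1, 1, 0): internal (-0.292893, -1.707107); octagon support 1.707107 vs apothem 1.2 → ∉ W
#3 (0, 2, -2, -1): internal (-2.121320, 2.707107); octagon support 3.414214 vs apothem 1.2 → ∉ W
#4 (3, 0, -1, 1): internal (3.707107, 1.707107); octagon support 3.828427 vs apothem 1.2 → ∉ W
#5 (1, -1, 0, 1): internal (2.414214, 0.000000); octagon support 2.414214 vs apothem 1.2 → ∉ W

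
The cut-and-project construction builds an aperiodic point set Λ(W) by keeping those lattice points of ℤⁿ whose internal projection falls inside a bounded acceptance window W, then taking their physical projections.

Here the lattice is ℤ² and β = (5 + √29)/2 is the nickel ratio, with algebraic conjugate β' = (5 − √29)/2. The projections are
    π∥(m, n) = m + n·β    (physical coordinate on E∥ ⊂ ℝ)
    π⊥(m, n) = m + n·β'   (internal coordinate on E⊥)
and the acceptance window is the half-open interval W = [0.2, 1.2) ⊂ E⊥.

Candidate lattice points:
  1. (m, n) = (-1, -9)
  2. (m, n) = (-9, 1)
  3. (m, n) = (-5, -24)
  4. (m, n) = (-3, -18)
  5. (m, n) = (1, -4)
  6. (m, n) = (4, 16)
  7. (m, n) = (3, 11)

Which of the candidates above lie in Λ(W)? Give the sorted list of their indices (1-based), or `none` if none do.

1, 4, 6, 7

β' = (5−√29)/2 ≈ -0.19258.
#1 (-1,-9): internal coord -1 + (-9)·β' = +0.73324; +0.73324 ∈ [0.2, 1.2) → IN Λ
#2 (-9,1): internal coord -9 + (1)·β' = -9.19258; -9.19258 ∉ [0.2, 1.2) → out
#3 (-5,-24): internal coord -5 + (-24)·β' = -0.37802; -0.37802 ∉ [0.2, 1.2) → out
#4 (-3,-18): internal coord -3 + (-18)·β' = +0.46648; +0.46648 ∈ [0.2, 1.2) → IN Λ
#5 (1,-4): internal coord 1 + (-4)·β' = +1.77033; +1.77033 ∉ [0.2, 1.2) → out
#6 (4,16): internal coord 4 + (16)·β' = +0.91868; +0.91868 ∈ [0.2, 1.2) → IN Λ
#7 (3,11): internal coord 3 + (11)·β' = +0.88159; +0.88159 ∈ [0.2, 1.2) → IN Λ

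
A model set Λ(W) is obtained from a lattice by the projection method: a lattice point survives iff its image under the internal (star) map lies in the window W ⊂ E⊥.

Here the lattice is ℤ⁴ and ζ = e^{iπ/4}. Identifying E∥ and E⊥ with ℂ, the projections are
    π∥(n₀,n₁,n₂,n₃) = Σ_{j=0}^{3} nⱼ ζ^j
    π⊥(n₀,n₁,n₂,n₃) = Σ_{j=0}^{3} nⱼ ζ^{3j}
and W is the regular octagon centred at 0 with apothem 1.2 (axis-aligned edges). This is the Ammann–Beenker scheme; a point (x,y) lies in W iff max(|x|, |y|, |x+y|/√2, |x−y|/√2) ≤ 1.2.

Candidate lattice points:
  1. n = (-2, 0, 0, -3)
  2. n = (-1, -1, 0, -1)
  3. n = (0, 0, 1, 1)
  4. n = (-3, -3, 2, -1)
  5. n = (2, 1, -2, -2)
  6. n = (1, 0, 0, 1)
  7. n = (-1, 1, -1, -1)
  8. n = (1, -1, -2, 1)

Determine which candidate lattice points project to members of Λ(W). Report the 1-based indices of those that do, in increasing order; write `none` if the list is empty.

π⊥(n) = n₀ + n₁ζ³ + n₂ζ⁶ + n₃ζ⁹ where ζ = e^{iπ/4}.
candidate 1: n = (-2, 0, 0, -3) → π⊥ ≈ (-4.1213, -2.1213); max(|x|,|y|,|x±y|/√2) = 4.4142 > 1.2 ⇒ ∉ W
candidate 2: n = (-1, -1, 0, -1) → π⊥ ≈ (-1.0000, -1.4142); max(|x|,|y|,|x±y|/√2) = 1.7071 > 1.2 ⇒ ∉ W
candidate 3: n = (0, 0, 1, 1) → π⊥ ≈ (+0.7071, -0.2929); max(|x|,|y|,|x±y|/√2) = 0.7071 ≤ 1.2 ⇒ ∈ W
candidate 4: n = (-3, -3, 2, -1) → π⊥ ≈ (-1.5858, -4.8284); max(|x|,|y|,|x±y|/√2) = 4.8284 > 1.2 ⇒ ∉ W
candidate 5: n = (2, 1, -2, -2) → π⊥ ≈ (-0.1213, +1.2929); max(|x|,|y|,|x±y|/√2) = 1.2929 > 1.2 ⇒ ∉ W
candidate 6: n = (1, 0, 0, 1) → π⊥ ≈ (+1.7071, +0.7071); max(|x|,|y|,|x±y|/√2) = 1.7071 > 1.2 ⇒ ∉ W
candidate 7: n = (-1, 1, -1, -1) → π⊥ ≈ (-2.4142, +1.0000); max(|x|,|y|,|x±y|/√2) = 2.4142 > 1.2 ⇒ ∉ W
candidate 8: n = (1, -1, -2, 1) → π⊥ ≈ (+2.4142, +2.0000); max(|x|,|y|,|x±y|/√2) = 3.1213 > 1.2 ⇒ ∉ W

3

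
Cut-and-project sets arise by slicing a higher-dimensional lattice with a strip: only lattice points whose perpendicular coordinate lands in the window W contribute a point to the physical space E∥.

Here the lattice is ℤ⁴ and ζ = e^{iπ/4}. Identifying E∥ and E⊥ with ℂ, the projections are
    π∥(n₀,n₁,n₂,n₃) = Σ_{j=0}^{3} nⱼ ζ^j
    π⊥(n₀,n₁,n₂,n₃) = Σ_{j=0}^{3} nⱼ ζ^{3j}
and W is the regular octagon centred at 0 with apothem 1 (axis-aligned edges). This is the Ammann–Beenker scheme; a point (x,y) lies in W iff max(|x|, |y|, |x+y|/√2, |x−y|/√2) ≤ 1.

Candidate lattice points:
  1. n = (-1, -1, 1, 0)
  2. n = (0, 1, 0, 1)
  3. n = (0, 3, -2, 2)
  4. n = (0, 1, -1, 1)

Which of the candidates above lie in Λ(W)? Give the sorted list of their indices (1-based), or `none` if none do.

none

Internal map: ζ^{3j} for j=0..3 gives (1,0), (−√2/2,√2/2), (0,−1), (√2/2,√2/2).
#1 (-1, -1, 1, 0): internal (-0.29289, -1.70711); octagon support 1.70711 vs apothem 1 → ∉ W
#2 (0, 1, 0, 1): internal (0.00000, 1.41421); octagon support 1.41421 vs apothem 1 → ∉ W
#3 (0, 3, -2, 2): internal (-0.70711, 5.53553); octagon support 5.53553 vs apothem 1 → ∉ W
#4 (0, 1, -1, 1): internal (0.00000, 2.41421); octagon support 2.41421 vs apothem 1 → ∉ W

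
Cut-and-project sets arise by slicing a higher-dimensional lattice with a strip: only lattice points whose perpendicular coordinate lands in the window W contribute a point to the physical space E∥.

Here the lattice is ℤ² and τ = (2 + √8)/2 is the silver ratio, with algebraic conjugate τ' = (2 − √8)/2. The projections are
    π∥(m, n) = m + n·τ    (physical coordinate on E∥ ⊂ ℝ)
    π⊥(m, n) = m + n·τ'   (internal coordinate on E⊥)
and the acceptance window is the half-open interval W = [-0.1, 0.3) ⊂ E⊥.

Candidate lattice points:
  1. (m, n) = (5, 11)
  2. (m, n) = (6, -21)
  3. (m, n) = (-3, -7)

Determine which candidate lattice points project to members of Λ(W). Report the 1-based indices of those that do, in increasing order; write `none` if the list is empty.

none

τ' = (2−√8)/2 ≈ -0.4142.
#1 (5,11): internal coord 5 + (11)·τ' = +0.4437; +0.4437 ∉ [-0.1, 0.3) → out
#2 (6,-21): internal coord 6 + (-21)·τ' = +14.6985; +14.6985 ∉ [-0.1, 0.3) → out
#3 (-3,-7): internal coord -3 + (-7)·τ' = -0.1005; -0.1005 ∉ [-0.1, 0.3) → out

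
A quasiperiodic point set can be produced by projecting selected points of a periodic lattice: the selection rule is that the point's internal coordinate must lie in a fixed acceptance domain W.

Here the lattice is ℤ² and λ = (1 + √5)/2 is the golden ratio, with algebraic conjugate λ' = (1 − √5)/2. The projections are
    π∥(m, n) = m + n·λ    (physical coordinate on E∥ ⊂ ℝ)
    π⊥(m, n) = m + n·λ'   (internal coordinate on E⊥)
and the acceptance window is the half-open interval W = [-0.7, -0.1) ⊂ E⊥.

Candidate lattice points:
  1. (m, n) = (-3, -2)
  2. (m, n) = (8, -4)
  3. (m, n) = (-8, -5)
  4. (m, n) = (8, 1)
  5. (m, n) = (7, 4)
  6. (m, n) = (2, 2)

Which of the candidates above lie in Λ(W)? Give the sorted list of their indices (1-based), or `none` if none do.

Compute λ' = (1−√5)/2 = -0.6180, so π⊥(m,n) = m -0.6180·n.
candidate 1: (m,n)=(-3,-2) → π∥ = -3-2·λ ≈ -6.2361, π⊥ = -3-2·λ' ≈ -1.7639 ∉ [-0.7, -0.1) ⇒ out
candidate 2: (m,n)=(8,-4) → π∥ = 8-4·λ ≈ 1.5279, π⊥ = 8-4·λ' ≈ 10.4721 ∉ [-0.7, -0.1) ⇒ out
candidate 3: (m,n)=(-8,-5) → π∥ = -8-5·λ ≈ -16.0902, π⊥ = -8-5·λ' ≈ -4.9098 ∉ [-0.7, -0.1) ⇒ out
candidate 4: (m,n)=(8,1) → π∥ = 8+1·λ ≈ 9.6180, π⊥ = 8+1·λ' ≈ 7.3820 ∉ [-0.7, -0.1) ⇒ out
candidate 5: (m,n)=(7,4) → π∥ = 7+4·λ ≈ 13.4721, π⊥ = 7+4·λ' ≈ 4.5279 ∉ [-0.7, -0.1) ⇒ out
candidate 6: (m,n)=(2,2) → π∥ = 2+2·λ ≈ 5.2361, π⊥ = 2+2·λ' ≈ 0.7639 ∉ [-0.7, -0.1) ⇒ out

none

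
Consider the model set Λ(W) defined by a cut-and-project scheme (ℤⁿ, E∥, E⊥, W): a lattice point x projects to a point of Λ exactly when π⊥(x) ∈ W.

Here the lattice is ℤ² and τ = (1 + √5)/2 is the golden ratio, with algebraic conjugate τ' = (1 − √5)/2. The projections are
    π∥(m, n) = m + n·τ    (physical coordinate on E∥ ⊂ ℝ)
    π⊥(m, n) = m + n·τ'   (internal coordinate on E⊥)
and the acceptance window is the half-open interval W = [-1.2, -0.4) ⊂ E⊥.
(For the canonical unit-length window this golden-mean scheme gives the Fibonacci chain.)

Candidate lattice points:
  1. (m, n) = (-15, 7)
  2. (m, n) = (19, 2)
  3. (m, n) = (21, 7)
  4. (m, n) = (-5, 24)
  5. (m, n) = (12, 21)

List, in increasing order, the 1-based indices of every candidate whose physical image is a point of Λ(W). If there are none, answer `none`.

Compute τ' = (1−√5)/2 = -0.6180, so π⊥(m,n) = m -0.6180·n.
#1 (-15,7): internal coord -15 + (7)·τ' = -19.3262; -19.3262 ∉ [-1.2, -0.4) → out
#2 (19,2): internal coord 19 + (2)·τ' = +17.7639; +17.7639 ∉ [-1.2, -0.4) → out
#3 (21,7): internal coord 21 + (7)·τ' = +16.6738; +16.6738 ∉ [-1.2, -0.4) → out
#4 (-5,24): internal coord -5 + (24)·τ' = -19.8328; -19.8328 ∉ [-1.2, -0.4) → out
#5 (12,21): internal coord 12 + (21)·τ' = -0.9787; -0.9787 ∈ [-1.2, -0.4) → IN Λ

5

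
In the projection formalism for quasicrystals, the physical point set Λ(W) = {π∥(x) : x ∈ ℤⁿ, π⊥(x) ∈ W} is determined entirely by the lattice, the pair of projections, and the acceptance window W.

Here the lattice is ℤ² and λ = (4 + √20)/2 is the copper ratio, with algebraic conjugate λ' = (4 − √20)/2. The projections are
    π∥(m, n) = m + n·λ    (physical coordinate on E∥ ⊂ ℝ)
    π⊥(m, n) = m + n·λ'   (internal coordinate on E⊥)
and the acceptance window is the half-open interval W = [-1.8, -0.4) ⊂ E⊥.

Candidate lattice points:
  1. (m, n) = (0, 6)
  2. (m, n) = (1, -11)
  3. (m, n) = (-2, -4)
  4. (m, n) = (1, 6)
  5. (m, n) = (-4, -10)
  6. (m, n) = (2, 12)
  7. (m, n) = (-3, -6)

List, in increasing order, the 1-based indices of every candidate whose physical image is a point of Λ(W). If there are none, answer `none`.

λ' = (4−√20)/2 ≈ -0.23607.
#1 (0,6): internal coord 0 + (6)·λ' = -1.41641; -1.41641 ∈ [-1.8, -0.4) → IN Λ
#2 (1,-11): internal coord 1 + (-11)·λ' = +3.59675; +3.59675 ∉ [-1.8, -0.4) → out
#3 (-2,-4): internal coord -2 + (-4)·λ' = -1.05573; -1.05573 ∈ [-1.8, -0.4) → IN Λ
#4 (1,6): internal coord 1 + (6)·λ' = -0.41641; -0.41641 ∈ [-1.8, -0.4) → IN Λ
#5 (-4,-10): internal coord -4 + (-10)·λ' = -1.63932; -1.63932 ∈ [-1.8, -0.4) → IN Λ
#6 (2,12): internal coord 2 + (12)·λ' = -0.83282; -0.83282 ∈ [-1.8, -0.4) → IN Λ
#7 (-3,-6): internal coord -3 + (-6)·λ' = -1.58359; -1.58359 ∈ [-1.8, -0.4) → IN Λ

1, 3, 4, 5, 6, 7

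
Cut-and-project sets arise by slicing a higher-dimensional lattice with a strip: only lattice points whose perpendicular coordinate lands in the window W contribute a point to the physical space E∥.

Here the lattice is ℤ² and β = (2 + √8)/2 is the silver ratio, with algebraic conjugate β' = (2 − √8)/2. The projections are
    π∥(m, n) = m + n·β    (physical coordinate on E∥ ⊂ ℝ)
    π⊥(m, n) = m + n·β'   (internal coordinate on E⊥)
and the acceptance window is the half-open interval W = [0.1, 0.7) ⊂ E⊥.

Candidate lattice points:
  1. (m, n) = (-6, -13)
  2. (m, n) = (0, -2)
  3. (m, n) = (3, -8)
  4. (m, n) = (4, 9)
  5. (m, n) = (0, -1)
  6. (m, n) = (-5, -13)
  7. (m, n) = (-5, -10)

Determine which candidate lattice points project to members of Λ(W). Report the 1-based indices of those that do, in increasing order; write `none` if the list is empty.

4, 5, 6

Numerically β ≈ 2.41421 and β' = −1/β ≈ -0.41421.
candidate 1: (m,n)=(-6,-13) → π∥ = -6-13·β ≈ -37.38478, π⊥ = -6-13·β' ≈ -0.61522 ∉ [0.1, 0.7) ⇒ out
candidate 2: (m,n)=(0,-2) → π∥ = 0-2·β ≈ -4.82843, π⊥ = 0-2·β' ≈ 0.82843 ∉ [0.1, 0.7) ⇒ out
candidate 3: (m,n)=(3,-8) → π∥ = 3-8·β ≈ -16.31371, π⊥ = 3-8·β' ≈ 6.31371 ∉ [0.1, 0.7) ⇒ out
candidate 4: (m,n)=(4,9) → π∥ = 4+9·β ≈ 25.72792, π⊥ = 4+9·β' ≈ 0.27208 ∈ [0.1, 0.7) ⇒ IN Λ
candidate 5: (m,n)=(0,-1) → π∥ = 0-1·β ≈ -2.41421, π⊥ = 0-1·β' ≈ 0.41421 ∈ [0.1, 0.7) ⇒ IN Λ
candidate 6: (m,n)=(-5,-13) → π∥ = -5-13·β ≈ -36.38478, π⊥ = -5-13·β' ≈ 0.38478 ∈ [0.1, 0.7) ⇒ IN Λ
candidate 7: (m,n)=(-5,-10) → π∥ = -5-10·β ≈ -29.14214, π⊥ = -5-10·β' ≈ -0.85786 ∉ [0.1, 0.7) ⇒ out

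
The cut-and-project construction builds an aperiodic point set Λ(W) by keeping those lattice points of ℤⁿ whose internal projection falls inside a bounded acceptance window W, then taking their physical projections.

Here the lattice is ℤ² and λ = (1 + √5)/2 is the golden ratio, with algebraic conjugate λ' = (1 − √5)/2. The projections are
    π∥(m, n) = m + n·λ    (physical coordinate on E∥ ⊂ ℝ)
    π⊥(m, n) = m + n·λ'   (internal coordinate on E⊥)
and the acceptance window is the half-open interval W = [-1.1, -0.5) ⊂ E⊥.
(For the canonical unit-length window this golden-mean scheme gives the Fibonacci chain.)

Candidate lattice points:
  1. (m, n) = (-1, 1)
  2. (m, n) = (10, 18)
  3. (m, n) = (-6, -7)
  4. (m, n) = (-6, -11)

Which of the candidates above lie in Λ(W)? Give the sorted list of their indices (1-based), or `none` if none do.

λ' = (1−√5)/2 ≈ -0.618034.
[1] lift (-1,1): star map gives -1.618034; window check -1.1 ≤ -1.618034 < -0.5 is false → out
[2] lift (10,18): star map gives -1.124612; window check -1.1 ≤ -1.124612 < -0.5 is false → out
[3] lift (-6,-7): star map gives -1.673762; window check -1.1 ≤ -1.673762 < -0.5 is false → out
[4] lift (-6,-11): star map gives 0.798374; window check -1.1 ≤ 0.798374 < -0.5 is false → out

none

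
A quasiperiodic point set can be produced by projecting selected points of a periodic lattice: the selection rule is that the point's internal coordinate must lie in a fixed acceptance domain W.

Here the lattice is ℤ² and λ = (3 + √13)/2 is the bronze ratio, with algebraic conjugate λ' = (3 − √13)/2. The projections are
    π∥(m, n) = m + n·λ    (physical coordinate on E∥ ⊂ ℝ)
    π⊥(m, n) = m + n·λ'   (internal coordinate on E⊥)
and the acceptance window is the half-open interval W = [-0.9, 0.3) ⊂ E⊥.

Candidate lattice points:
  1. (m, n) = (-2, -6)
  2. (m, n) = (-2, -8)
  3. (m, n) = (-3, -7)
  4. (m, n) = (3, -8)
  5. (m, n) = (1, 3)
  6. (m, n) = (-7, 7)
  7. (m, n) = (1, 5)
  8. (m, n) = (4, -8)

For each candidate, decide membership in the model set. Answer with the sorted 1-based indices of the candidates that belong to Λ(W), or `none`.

1, 3, 5, 7

λ' = (3−√13)/2 ≈ -0.302776.
#1 (-2,-6): internal coord -2 + (-6)·λ' = -0.183346; -0.183346 ∈ [-0.9, 0.3) → IN Λ
#2 (-2,-8): internal coord -2 + (-8)·λ' = +0.422205; +0.422205 ∉ [-0.9, 0.3) → out
#3 (-3,-7): internal coord -3 + (-7)·λ' = -0.880571; -0.880571 ∈ [-0.9, 0.3) → IN Λ
#4 (3,-8): internal coord 3 + (-8)·λ' = +5.422205; +5.422205 ∉ [-0.9, 0.3) → out
#5 (1,3): internal coord 1 + (3)·λ' = +0.091673; +0.091673 ∈ [-0.9, 0.3) → IN Λ
#6 (-7,7): internal coord -7 + (7)·λ' = -9.119429; -9.119429 ∉ [-0.9, 0.3) → out
#7 (1,5): internal coord 1 + (5)·λ' = -0.513878; -0.513878 ∈ [-0.9, 0.3) → IN Λ
#8 (4,-8): internal coord 4 + (-8)·λ' = +6.422205; +6.422205 ∉ [-0.9, 0.3) → out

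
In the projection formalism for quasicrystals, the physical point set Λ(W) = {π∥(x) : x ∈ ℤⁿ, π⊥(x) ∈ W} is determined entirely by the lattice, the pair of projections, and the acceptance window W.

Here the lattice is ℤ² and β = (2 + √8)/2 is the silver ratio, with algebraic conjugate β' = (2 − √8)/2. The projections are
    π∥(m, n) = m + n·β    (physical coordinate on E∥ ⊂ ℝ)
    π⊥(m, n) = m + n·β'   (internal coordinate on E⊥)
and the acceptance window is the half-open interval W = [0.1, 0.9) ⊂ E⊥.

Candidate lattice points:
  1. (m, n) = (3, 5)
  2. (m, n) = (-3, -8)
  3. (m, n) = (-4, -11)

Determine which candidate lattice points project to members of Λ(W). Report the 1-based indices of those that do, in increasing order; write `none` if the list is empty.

2, 3

Compute β' = (2−√8)/2 = -0.41421, so π⊥(m,n) = m -0.41421·n.
candidate 1: (m,n)=(3,5) → π∥ = 3+5·β ≈ 15.07107, π⊥ = 3+5·β' ≈ 0.92893 ∉ [0.1, 0.9) ⇒ out
candidate 2: (m,n)=(-3,-8) → π∥ = -3-8·β ≈ -22.31371, π⊥ = -3-8·β' ≈ 0.31371 ∈ [0.1, 0.9) ⇒ IN Λ
candidate 3: (m,n)=(-4,-11) → π∥ = -4-11·β ≈ -30.55635, π⊥ = -4-11·β' ≈ 0.55635 ∈ [0.1, 0.9) ⇒ IN Λ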